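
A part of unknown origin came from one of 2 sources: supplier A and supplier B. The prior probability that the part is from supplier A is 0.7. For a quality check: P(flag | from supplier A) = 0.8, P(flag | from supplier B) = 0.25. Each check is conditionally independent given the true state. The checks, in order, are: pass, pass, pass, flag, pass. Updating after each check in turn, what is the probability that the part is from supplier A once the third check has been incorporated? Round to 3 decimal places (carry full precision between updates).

0.042

After 'pass': P(supplier A) = 0.2·0.7000 / (0.2·0.7000 + 0.75·0.3000) ≈ 0.3836
After 'pass': P(supplier A) = 0.2·0.3836 / (0.2·0.3836 + 0.75·0.6164) ≈ 0.1423
After 'pass': P(supplier A) = 0.2·0.1423 / (0.2·0.1423 + 0.75·0.8577) ≈ 0.0424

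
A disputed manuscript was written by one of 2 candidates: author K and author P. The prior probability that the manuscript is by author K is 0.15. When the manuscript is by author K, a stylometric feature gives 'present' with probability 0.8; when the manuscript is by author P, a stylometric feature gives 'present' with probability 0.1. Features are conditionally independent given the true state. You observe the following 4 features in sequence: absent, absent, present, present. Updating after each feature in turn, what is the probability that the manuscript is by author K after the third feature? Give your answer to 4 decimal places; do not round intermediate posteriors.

After 'absent': P(author K) = 0.2·0.1500 / (0.2·0.1500 + 0.9·0.8500) ≈ 0.0377
After 'absent': P(author K) = 0.2·0.0377 / (0.2·0.0377 + 0.9·0.9623) ≈ 0.0086
After 'present': P(author K) = 0.8·0.0086 / (0.8·0.0086 + 0.1·0.9914) ≈ 0.0652

0.0652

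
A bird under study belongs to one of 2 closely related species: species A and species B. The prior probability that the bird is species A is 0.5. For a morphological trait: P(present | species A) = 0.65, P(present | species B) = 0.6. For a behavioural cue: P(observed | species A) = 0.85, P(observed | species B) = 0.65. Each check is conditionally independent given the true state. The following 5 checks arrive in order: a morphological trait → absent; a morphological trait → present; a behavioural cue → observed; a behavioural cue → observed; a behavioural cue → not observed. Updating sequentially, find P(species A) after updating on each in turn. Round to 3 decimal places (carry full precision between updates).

0.410

Apply Bayes' rule sequentially, carrying P(species A) forward.
After a morphological trait='absent': P(species A) = 0.35·0.5000 / (0.35·0.5000 + 0.4·0.5000) ≈ 0.4667
After a morphological trait='present': P(species A) = 0.65·0.4667 / (0.65·0.4667 + 0.6·0.5333) ≈ 0.4866
After a behavioural cue='observed': P(species A) = 0.85·0.4866 / (0.85·0.4866 + 0.65·0.5134) ≈ 0.5535
After a behavioural cue='observed': P(species A) = 0.85·0.5535 / (0.85·0.5535 + 0.65·0.4465) ≈ 0.6185
After a behavioural cue='not observed': P(species A) = 0.15·0.6185 / (0.15·0.6185 + 0.35·0.3815) ≈ 0.4099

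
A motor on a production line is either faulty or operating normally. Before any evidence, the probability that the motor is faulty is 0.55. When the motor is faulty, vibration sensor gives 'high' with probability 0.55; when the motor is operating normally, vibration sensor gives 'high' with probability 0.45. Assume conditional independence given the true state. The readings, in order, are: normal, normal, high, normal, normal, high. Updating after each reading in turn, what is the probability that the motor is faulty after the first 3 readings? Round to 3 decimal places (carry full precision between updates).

Apply Bayes' rule sequentially, carrying P(faulty) forward.
After 'normal': P(faulty) = 0.45·0.5500 / (0.45·0.5500 + 0.55·0.4500) ≈ 0.5000
After 'normal': P(faulty) = 0.45·0.5000 / (0.45·0.5000 + 0.55·0.5000) ≈ 0.4500
After 'high': P(faulty) = 0.55·0.4500 / (0.55·0.4500 + 0.45·0.5500) ≈ 0.5000

0.500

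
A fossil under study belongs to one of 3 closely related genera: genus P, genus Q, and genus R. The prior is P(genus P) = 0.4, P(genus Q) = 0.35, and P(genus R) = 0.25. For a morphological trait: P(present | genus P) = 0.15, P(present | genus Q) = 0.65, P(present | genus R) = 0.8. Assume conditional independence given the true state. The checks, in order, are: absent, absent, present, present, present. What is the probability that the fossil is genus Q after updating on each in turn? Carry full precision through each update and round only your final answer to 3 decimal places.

After 'absent': normaliser = 0.85·0.4000 + 0.35·0.3500 + 0.2·0.2500; P(genus P) ≈ 0.6634, P(genus Q) ≈ 0.2390, P(genus R) ≈ 0.0976
After 'absent': normaliser = 0.85·0.6634 + 0.35·0.2390 + 0.2·0.0976; P(genus P) ≈ 0.8453, P(genus Q) ≈ 0.1254, P(genus R) ≈ 0.0293
After 'present': normaliser = 0.15·0.8453 + 0.65·0.1254 + 0.8·0.0293; P(genus P) ≈ 0.5472, P(genus Q) ≈ 0.3518, P(genus R) ≈ 0.1010
After 'present': normaliser = 0.15·0.5472 + 0.65·0.3518 + 0.8·0.1010; P(genus P) ≈ 0.2096, P(genus Q) ≈ 0.5840, P(genus R) ≈ 0.2063
After 'present': normaliser = 0.15·0.2096 + 0.65·0.5840 + 0.8·0.2063; P(genus P) ≈ 0.0546, P(genus Q) ≈ 0.6589, P(genus R) ≈ 0.2865

0.659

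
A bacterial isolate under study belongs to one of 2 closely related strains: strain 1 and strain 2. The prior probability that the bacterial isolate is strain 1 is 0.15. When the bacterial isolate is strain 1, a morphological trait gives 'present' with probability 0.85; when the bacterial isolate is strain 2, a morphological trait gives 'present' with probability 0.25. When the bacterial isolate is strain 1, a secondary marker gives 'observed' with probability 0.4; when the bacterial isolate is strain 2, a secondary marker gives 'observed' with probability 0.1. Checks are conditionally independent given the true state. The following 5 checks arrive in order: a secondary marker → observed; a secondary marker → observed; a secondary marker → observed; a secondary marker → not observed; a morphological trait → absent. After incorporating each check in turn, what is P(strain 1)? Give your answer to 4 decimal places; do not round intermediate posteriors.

Apply Bayes' rule sequentially, carrying P(strain 1) forward.
After a secondary marker='observed': P(strain 1) = 0.4·0.1500 / (0.4·0.1500 + 0.1·0.8500) ≈ 0.4138
After a secondary marker='observed': P(strain 1) = 0.4·0.4138 / (0.4·0.4138 + 0.1·0.5862) ≈ 0.7385
After a secondary marker='observed': P(strain 1) = 0.4·0.7385 / (0.4·0.7385 + 0.1·0.2615) ≈ 0.9187
After a secondary marker='not observed': P(strain 1) = 0.6·0.9187 / (0.6·0.9187 + 0.9·0.0813) ≈ 0.8828
After a morphological trait='absent': P(strain 1) = 0.15·0.8828 / (0.15·0.8828 + 0.75·0.1172) ≈ 0.6009

0.6009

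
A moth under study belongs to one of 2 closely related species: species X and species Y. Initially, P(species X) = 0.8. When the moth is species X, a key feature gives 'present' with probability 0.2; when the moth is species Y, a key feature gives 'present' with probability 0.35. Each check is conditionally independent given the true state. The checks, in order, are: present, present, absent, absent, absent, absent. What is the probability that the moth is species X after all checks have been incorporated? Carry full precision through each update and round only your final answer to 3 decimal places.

0.750

After 'present': P(species X) = 0.2·0.8000 / (0.2·0.8000 + 0.35·0.2000) ≈ 0.6957
After 'present': P(species X) = 0.2·0.6957 / (0.2·0.6957 + 0.35·0.3043) ≈ 0.5664
After 'absent': P(species X) = 0.8·0.5664 / (0.8·0.5664 + 0.65·0.4336) ≈ 0.6165
After 'absent': P(species X) = 0.8·0.6165 / (0.8·0.6165 + 0.65·0.3835) ≈ 0.6643
After 'absent': P(species X) = 0.8·0.6643 / (0.8·0.6643 + 0.65·0.3357) ≈ 0.7089
After 'absent': P(species X) = 0.8·0.7089 / (0.8·0.7089 + 0.65·0.2911) ≈ 0.7498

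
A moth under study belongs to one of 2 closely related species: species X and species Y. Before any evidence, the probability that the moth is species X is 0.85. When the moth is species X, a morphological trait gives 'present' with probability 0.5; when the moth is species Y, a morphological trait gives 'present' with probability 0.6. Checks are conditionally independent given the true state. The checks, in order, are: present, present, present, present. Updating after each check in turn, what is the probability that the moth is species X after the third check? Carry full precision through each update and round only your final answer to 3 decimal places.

0.766

After 'present': P(species X) = 0.5·0.8500 / (0.5·0.8500 + 0.6·0.1500) ≈ 0.8252
After 'present': P(species X) = 0.5·0.8252 / (0.5·0.8252 + 0.6·0.1748) ≈ 0.7974
After 'present': P(species X) = 0.5·0.7974 / (0.5·0.7974 + 0.6·0.2026) ≈ 0.7663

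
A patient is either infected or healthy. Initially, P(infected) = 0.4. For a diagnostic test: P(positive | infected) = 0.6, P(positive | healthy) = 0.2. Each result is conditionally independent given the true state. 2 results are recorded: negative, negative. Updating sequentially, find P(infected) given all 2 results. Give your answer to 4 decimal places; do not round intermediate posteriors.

Apply Bayes' rule sequentially, carrying P(infected) forward.
After 'negative': P(infected) = 0.4·0.4000 / (0.4·0.4000 + 0.8·0.6000) ≈ 0.2500
After 'negative': P(infected) = 0.4·0.2500 / (0.4·0.2500 + 0.8·0.7500) ≈ 0.1429

0.1429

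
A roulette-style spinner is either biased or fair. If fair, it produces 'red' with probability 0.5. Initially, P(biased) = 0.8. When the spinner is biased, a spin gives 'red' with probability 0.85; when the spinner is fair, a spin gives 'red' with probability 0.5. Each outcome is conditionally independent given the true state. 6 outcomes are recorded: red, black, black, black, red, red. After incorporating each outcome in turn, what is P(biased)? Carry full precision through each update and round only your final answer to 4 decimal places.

0.3467

After 'red': P(biased) = 0.85·0.8000 / (0.85·0.8000 + 0.5·0.2000) ≈ 0.8718
After 'black': P(biased) = 0.15·0.8718 / (0.15·0.8718 + 0.5·0.1282) ≈ 0.6711
After 'black': P(biased) = 0.15·0.6711 / (0.15·0.6711 + 0.5·0.3289) ≈ 0.3797
After 'black': P(biased) = 0.15·0.3797 / (0.15·0.3797 + 0.5·0.6203) ≈ 0.1551
After 'red': P(biased) = 0.85·0.1551 / (0.85·0.1551 + 0.5·0.8449) ≈ 0.2379
After 'red': P(biased) = 0.85·0.2379 / (0.85·0.2379 + 0.5·0.7621) ≈ 0.3467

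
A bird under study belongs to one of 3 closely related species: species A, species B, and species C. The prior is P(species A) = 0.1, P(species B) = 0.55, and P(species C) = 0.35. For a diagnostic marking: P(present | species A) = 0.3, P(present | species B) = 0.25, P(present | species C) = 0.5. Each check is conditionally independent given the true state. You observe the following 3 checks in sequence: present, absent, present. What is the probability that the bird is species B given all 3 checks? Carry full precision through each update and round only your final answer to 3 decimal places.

0.340

After 'present': normaliser = 0.3·0.1000 + 0.25·0.5500 + 0.5·0.3500; P(species A) ≈ 0.0876, P(species B) ≈ 0.4015, P(species C) ≈ 0.5109
After 'absent': normaliser = 0.7·0.0876 + 0.75·0.4015 + 0.5·0.5109; P(species A) ≈ 0.0992, P(species B) ≈ 0.4873, P(species C) ≈ 0.4135
After 'present': normaliser = 0.3·0.0992 + 0.25·0.4873 + 0.5·0.4135; P(species A) ≈ 0.0831, P(species B) ≈ 0.3400, P(species C) ≈ 0.5769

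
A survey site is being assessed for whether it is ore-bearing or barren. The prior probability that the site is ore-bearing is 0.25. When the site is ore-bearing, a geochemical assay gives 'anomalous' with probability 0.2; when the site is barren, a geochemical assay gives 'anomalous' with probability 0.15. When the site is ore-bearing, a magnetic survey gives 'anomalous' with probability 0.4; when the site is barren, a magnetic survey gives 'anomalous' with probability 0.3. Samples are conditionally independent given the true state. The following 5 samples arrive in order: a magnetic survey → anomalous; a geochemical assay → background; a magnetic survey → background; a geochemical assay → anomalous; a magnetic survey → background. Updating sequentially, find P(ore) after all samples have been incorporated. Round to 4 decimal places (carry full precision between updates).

0.2907

After a magnetic survey='anomalous': P(ore) = 0.4·0.2500 / (0.4·0.2500 + 0.3·0.7500) ≈ 0.3077
After a geochemical assay='background': P(ore) = 0.8·0.3077 / (0.8·0.3077 + 0.85·0.6923) ≈ 0.2949
After a magnetic survey='background': P(ore) = 0.6·0.2949 / (0.6·0.2949 + 0.7·0.7051) ≈ 0.2639
After a geochemical assay='anomalous': P(ore) = 0.2·0.2639 / (0.2·0.2639 + 0.15·0.7361) ≈ 0.3234
After a magnetic survey='background': P(ore) = 0.6·0.3234 / (0.6·0.3234 + 0.7·0.6766) ≈ 0.2907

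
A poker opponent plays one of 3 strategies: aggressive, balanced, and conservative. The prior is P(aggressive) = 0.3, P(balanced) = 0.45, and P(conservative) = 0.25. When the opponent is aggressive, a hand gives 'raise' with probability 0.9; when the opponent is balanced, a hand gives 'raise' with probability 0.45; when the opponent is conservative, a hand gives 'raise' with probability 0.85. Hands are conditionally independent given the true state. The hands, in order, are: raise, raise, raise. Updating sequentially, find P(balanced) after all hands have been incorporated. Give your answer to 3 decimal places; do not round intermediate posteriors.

Apply Bayes' rule sequentially, carrying P(balanced) forward.
After 'raise': normaliser = 0.9·0.3000 + 0.45·0.4500 + 0.85·0.2500; P(aggressive) ≈ 0.3942, P(balanced) ≈ 0.2956, P(conservative) ≈ 0.3102
After 'raise': normaliser = 0.9·0.3942 + 0.45·0.2956 + 0.85·0.3102; P(aggressive) ≈ 0.4721, P(balanced) ≈ 0.1770, P(conservative) ≈ 0.3509
After 'raise': normaliser = 0.9·0.4721 + 0.45·0.1770 + 0.85·0.3509; P(aggressive) ≈ 0.5292, P(balanced) ≈ 0.0992, P(conservative) ≈ 0.3715

0.099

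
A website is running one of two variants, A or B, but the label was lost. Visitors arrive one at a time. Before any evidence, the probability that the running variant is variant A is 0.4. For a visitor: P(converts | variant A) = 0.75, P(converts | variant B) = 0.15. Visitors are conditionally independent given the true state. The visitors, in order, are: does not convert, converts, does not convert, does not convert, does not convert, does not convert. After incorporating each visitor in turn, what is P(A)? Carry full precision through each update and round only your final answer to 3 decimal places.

After 'does not convert': P(A) = 0.25·0.4000 / (0.25·0.4000 + 0.85·0.6000) ≈ 0.1639
After 'converts': P(A) = 0.75·0.1639 / (0.75·0.1639 + 0.15·0.8361) ≈ 0.4950
After 'does not convert': P(A) = 0.25·0.4950 / (0.25·0.4950 + 0.85·0.5050) ≈ 0.2238
After 'does not convert': P(A) = 0.25·0.2238 / (0.25·0.2238 + 0.85·0.7762) ≈ 0.0782
After 'does not convert': P(A) = 0.25·0.0782 / (0.25·0.0782 + 0.85·0.9218) ≈ 0.0243
After 'does not convert': P(A) = 0.25·0.0243 / (0.25·0.0243 + 0.85·0.9757) ≈ 0.0073

0.007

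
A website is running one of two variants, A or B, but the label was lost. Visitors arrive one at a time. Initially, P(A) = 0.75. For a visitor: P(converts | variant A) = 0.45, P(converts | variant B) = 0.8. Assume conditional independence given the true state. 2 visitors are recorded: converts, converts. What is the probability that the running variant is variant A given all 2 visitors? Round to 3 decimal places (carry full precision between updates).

0.487

After 'converts': P(A) = 0.45·0.7500 / (0.45·0.7500 + 0.8·0.2500) ≈ 0.6279
After 'converts': P(A) = 0.45·0.6279 / (0.45·0.6279 + 0.8·0.3721) ≈ 0.4870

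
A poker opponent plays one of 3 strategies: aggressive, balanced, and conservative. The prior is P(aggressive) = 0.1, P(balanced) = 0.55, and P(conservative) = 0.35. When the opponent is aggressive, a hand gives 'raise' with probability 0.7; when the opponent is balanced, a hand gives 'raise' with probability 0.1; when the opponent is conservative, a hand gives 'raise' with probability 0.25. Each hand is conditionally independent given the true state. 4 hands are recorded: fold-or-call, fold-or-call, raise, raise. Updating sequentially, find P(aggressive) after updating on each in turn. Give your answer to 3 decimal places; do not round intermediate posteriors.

0.208

After 'fold-or-call': normaliser = 0.3·0.1000 + 0.9·0.5500 + 0.75·0.3500; P(aggressive) ≈ 0.0381, P(balanced) ≈ 0.6286, P(conservative) ≈ 0.3333
After 'fold-or-call': normaliser = 0.3·0.0381 + 0.9·0.6286 + 0.75·0.3333; P(aggressive) ≈ 0.0138, P(balanced) ≈ 0.6839, P(conservative) ≈ 0.3022
After 'raise': normaliser = 0.7·0.0138 + 0.1·0.6839 + 0.25·0.3022; P(aggressive) ≈ 0.0630, P(balanced) ≈ 0.4452, P(conservative) ≈ 0.4918
After 'raise': normaliser = 0.7·0.0630 + 0.1·0.4452 + 0.25·0.4918; P(aggressive) ≈ 0.2083, P(balanced) ≈ 0.2104, P(conservative) ≈ 0.5812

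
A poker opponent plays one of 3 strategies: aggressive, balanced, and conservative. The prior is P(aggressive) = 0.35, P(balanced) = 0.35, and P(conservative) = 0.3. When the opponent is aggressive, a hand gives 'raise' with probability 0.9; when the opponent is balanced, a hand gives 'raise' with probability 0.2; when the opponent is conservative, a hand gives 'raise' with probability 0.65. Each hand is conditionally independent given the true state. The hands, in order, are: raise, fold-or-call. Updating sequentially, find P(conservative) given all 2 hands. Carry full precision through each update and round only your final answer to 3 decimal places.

0.438

After 'raise': normaliser = 0.9·0.3500 + 0.2·0.3500 + 0.65·0.3000; P(aggressive) ≈ 0.5431, P(balanced) ≈ 0.1207, P(conservative) ≈ 0.3362
After 'fold-or-call': normaliser = 0.1·0.5431 + 0.8·0.1207 + 0.35·0.3362; P(aggressive) ≈ 0.2022, P(balanced) ≈ 0.3596, P(conservative) ≈ 0.4382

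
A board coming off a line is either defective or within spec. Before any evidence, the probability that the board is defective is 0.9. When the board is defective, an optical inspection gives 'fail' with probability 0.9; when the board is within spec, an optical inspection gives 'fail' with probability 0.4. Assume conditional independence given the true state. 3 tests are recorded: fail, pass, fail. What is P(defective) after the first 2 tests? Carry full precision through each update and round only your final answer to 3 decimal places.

After 'fail': P(defective) = 0.9·0.9000 / (0.9·0.9000 + 0.4·0.1000) ≈ 0.9529
After 'pass': P(defective) = 0.1·0.9529 / (0.1·0.9529 + 0.6·0.0471) ≈ 0.7714

0.771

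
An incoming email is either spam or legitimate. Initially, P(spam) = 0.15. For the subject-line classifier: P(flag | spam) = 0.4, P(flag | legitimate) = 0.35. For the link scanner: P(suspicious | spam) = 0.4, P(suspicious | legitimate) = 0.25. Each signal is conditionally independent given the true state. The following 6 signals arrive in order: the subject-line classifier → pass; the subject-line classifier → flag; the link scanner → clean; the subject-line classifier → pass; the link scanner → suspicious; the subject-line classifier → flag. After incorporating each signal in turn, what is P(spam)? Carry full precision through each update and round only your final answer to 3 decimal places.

0.201

Apply Bayes' rule sequentially, carrying P(spam) forward.
After the subject-line classifier='pass': P(spam) = 0.6·0.1500 / (0.6·0.1500 + 0.65·0.8500) ≈ 0.1401
After the subject-line classifier='flag': P(spam) = 0.4·0.1401 / (0.4·0.1401 + 0.35·0.8599) ≈ 0.1569
After the link scanner='clean': P(spam) = 0.6·0.1569 / (0.6·0.1569 + 0.75·0.8431) ≈ 0.1296
After the subject-line classifier='pass': P(spam) = 0.6·0.1296 / (0.6·0.1296 + 0.65·0.8704) ≈ 0.1209
After the link scanner='suspicious': P(spam) = 0.4·0.1209 / (0.4·0.1209 + 0.25·0.8791) ≈ 0.1803
After the subject-line classifier='flag': P(spam) = 0.4·0.1803 / (0.4·0.1803 + 0.35·0.8197) ≈ 0.2009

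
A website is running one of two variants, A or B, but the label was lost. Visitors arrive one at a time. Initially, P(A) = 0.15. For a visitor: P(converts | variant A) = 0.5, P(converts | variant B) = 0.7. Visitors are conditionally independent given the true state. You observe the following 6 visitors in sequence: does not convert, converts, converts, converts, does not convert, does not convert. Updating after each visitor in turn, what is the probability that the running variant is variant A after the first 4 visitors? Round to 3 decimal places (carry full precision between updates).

0.097

After 'does not convert': P(A) = 0.5·0.1500 / (0.5·0.1500 + 0.3·0.8500) ≈ 0.2273
After 'converts': P(A) = 0.5·0.2273 / (0.5·0.2273 + 0.7·0.7727) ≈ 0.1736
After 'converts': P(A) = 0.5·0.1736 / (0.5·0.1736 + 0.7·0.8264) ≈ 0.1305
After 'converts': P(A) = 0.5·0.1305 / (0.5·0.1305 + 0.7·0.8695) ≈ 0.0968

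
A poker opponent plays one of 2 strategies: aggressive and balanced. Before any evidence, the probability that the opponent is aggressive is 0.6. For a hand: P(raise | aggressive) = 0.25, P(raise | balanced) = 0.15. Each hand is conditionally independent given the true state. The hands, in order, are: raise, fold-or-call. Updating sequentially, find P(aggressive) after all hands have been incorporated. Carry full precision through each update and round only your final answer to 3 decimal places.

After 'raise': P(aggressive) = 0.25·0.6000 / (0.25·0.6000 + 0.15·0.4000) ≈ 0.7143
After 'fold-or-call': P(aggressive) = 0.75·0.7143 / (0.75·0.7143 + 0.85·0.2857) ≈ 0.6881

0.688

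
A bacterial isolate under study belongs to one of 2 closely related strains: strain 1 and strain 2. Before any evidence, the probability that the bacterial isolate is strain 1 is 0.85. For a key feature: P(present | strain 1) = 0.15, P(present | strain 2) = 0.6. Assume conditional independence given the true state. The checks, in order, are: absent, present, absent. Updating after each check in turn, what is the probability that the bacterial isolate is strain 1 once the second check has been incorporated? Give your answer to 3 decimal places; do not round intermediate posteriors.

Apply Bayes' rule sequentially, carrying P(strain 1) forward.
After 'absent': P(strain 1) = 0.85·0.8500 / (0.85·0.8500 + 0.4·0.1500) ≈ 0.9233
After 'present': P(strain 1) = 0.15·0.9233 / (0.15·0.9233 + 0.6·0.0767) ≈ 0.7506

0.751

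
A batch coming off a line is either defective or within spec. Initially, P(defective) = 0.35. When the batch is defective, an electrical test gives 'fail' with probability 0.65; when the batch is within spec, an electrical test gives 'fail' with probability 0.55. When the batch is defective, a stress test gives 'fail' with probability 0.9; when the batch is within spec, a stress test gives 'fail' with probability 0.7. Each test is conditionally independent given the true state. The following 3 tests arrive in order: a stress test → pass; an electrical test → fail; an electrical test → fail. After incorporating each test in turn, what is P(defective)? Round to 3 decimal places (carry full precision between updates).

0.200

After a stress test='pass': P(defective) = 0.1·0.3500 / (0.1·0.3500 + 0.3·0.6500) ≈ 0.1522
After an electrical test='fail': P(defective) = 0.65·0.1522 / (0.65·0.1522 + 0.55·0.8478) ≈ 0.1750
After an electrical test='fail': P(defective) = 0.65·0.1750 / (0.65·0.1750 + 0.55·0.8250) ≈ 0.2004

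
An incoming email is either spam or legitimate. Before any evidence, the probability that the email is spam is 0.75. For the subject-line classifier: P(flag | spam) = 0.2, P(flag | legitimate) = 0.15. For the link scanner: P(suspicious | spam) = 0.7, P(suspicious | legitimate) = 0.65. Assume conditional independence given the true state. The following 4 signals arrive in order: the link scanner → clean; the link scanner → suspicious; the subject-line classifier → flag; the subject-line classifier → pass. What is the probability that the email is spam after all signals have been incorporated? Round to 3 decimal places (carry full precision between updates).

After the link scanner='clean': P(spam) = 0.3·0.7500 / (0.3·0.7500 + 0.35·0.2500) ≈ 0.7200
After the link scanner='suspicious': P(spam) = 0.7·0.7200 / (0.7·0.7200 + 0.65·0.2800) ≈ 0.7347
After the subject-line classifier='flag': P(spam) = 0.2·0.7347 / (0.2·0.7347 + 0.15·0.2653) ≈ 0.7869
After the subject-line classifier='pass': P(spam) = 0.8·0.7869 / (0.8·0.7869 + 0.85·0.2131) ≈ 0.7765

0.777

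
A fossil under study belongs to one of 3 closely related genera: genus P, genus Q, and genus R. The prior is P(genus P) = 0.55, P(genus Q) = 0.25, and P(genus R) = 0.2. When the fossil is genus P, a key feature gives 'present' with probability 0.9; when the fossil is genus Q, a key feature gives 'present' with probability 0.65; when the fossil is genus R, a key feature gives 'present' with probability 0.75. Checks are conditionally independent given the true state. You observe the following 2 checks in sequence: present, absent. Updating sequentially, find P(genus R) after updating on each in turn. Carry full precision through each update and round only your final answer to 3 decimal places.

Apply Bayes' rule sequentially, carrying P(genus R) forward.
After 'present': normaliser = 0.9·0.5500 + 0.65·0.2500 + 0.75·0.2000; P(genus P) ≈ 0.6130, P(genus Q) ≈ 0.2012, P(genus R) ≈ 0.1858
After 'absent': normaliser = 0.1·0.6130 + 0.35·0.2012 + 0.25·0.1858; P(genus P) ≈ 0.3440, P(genus Q) ≈ 0.3953, P(genus R) ≈ 0.2606

0.261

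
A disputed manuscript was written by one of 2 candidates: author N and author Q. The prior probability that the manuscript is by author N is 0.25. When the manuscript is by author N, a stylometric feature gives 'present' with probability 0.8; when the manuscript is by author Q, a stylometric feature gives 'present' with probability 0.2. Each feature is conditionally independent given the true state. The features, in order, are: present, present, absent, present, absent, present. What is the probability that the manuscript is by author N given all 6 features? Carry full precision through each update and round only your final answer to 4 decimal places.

After 'present': P(author N) = 0.8·0.2500 / (0.8·0.2500 + 0.2·0.7500) ≈ 0.5714
After 'present': P(author N) = 0.8·0.5714 / (0.8·0.5714 + 0.2·0.4286) ≈ 0.8421
After 'absent': P(author N) = 0.2·0.8421 / (0.2·0.8421 + 0.8·0.1579) ≈ 0.5714
After 'present': P(author N) = 0.8·0.5714 / (0.8·0.5714 + 0.2·0.4286) ≈ 0.8421
After 'absent': P(author N) = 0.2·0.8421 / (0.2·0.8421 + 0.8·0.1579) ≈ 0.5714
After 'present': P(author N) = 0.8·0.5714 / (0.8·0.5714 + 0.2·0.4286) ≈ 0.8421

0.8421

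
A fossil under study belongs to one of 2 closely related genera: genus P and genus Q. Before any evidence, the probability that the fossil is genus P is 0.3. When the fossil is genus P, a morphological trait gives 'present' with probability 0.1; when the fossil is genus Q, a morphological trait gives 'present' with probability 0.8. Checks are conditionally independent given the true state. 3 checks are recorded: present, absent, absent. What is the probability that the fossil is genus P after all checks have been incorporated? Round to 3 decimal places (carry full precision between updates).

0.520

Apply Bayes' rule sequentially, carrying P(genus P) forward.
After 'present': P(genus P) = 0.1·0.3000 / (0.1·0.3000 + 0.8·0.7000) ≈ 0.0508
After 'absent': P(genus P) = 0.9·0.0508 / (0.9·0.0508 + 0.2·0.9492) ≈ 0.1942
After 'absent': P(genus P) = 0.9·0.1942 / (0.9·0.1942 + 0.2·0.8058) ≈ 0.5203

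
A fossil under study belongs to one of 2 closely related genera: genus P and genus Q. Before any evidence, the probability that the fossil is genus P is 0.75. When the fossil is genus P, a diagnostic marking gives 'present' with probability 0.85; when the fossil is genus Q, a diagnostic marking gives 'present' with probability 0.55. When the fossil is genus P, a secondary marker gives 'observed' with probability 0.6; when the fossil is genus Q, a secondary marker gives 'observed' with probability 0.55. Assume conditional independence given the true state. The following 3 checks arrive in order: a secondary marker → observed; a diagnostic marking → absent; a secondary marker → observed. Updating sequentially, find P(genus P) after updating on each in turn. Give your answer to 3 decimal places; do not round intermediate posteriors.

0.543

After a secondary marker='observed': P(genus P) = 0.6·0.7500 / (0.6·0.7500 + 0.55·0.2500) ≈ 0.7660
After a diagnostic marking='absent': P(genus P) = 0.15·0.7660 / (0.15·0.7660 + 0.45·0.2340) ≈ 0.5217
After a secondary marker='observed': P(genus P) = 0.6·0.5217 / (0.6·0.5217 + 0.55·0.4783) ≈ 0.5434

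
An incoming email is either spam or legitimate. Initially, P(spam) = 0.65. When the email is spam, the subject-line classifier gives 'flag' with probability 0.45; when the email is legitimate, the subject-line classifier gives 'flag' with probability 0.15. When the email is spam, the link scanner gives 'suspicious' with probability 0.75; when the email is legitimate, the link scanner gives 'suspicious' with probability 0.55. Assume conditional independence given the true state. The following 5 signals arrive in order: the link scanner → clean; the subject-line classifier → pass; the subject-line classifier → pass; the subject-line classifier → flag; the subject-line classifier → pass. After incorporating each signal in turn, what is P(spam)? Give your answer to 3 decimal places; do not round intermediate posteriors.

After the link scanner='clean': P(spam) = 0.25·0.6500 / (0.25·0.6500 + 0.45·0.3500) ≈ 0.5078
After the subject-line classifier='pass': P(spam) = 0.55·0.5078 / (0.55·0.5078 + 0.85·0.4922) ≈ 0.4003
After the subject-line classifier='pass': P(spam) = 0.55·0.4003 / (0.55·0.4003 + 0.85·0.5997) ≈ 0.3017
After the subject-line classifier='flag': P(spam) = 0.45·0.3017 / (0.45·0.3017 + 0.15·0.6983) ≈ 0.5644
After the subject-line classifier='pass': P(spam) = 0.55·0.5644 / (0.55·0.5644 + 0.85·0.4356) ≈ 0.4561

0.456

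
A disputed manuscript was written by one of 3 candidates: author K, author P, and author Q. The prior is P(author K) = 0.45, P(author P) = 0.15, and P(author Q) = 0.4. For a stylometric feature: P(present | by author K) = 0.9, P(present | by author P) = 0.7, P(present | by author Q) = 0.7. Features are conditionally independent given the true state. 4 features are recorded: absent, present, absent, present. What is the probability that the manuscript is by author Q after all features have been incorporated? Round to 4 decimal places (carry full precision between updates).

After 'absent': normaliser = 0.1·0.4500 + 0.3·0.1500 + 0.3·0.4000; P(author K) ≈ 0.2143, P(author P) ≈ 0.2143, P(author Q) ≈ 0.5714
After 'present': normaliser = 0.9·0.2143 + 0.7·0.2143 + 0.7·0.5714; P(author K) ≈ 0.2596, P(author P) ≈ 0.2019, P(author Q) ≈ 0.5385
After 'absent': normaliser = 0.1·0.2596 + 0.3·0.2019 + 0.3·0.5385; P(author K) ≈ 0.1047, P(author P) ≈ 0.2442, P(author Q) ≈ 0.6512
After 'present': normaliser = 0.9·0.1047 + 0.7·0.2442 + 0.7·0.6512; P(author K) ≈ 0.1306, P(author P) ≈ 0.2371, P(author Q) ≈ 0.6323

0.6323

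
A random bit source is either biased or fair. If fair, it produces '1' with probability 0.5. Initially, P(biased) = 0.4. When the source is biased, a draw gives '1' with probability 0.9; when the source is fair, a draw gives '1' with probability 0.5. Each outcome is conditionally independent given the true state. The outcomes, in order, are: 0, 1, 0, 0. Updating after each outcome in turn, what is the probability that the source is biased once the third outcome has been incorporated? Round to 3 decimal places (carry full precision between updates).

0.046

After '0': P(biased) = 0.1·0.4000 / (0.1·0.4000 + 0.5·0.6000) ≈ 0.1176
After '1': P(biased) = 0.9·0.1176 / (0.9·0.1176 + 0.5·0.8824) ≈ 0.1935
After '0': P(biased) = 0.1·0.1935 / (0.1·0.1935 + 0.5·0.8065) ≈ 0.0458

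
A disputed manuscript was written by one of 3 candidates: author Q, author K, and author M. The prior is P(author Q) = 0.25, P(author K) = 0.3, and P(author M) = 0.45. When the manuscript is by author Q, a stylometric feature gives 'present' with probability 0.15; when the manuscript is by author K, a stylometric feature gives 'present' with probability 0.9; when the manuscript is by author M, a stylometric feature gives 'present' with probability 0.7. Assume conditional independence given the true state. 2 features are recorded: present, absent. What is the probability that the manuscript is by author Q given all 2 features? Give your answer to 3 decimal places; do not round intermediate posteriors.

0.208

After 'present': normaliser = 0.15·0.2500 + 0.9·0.3000 + 0.7·0.4500; P(author Q) ≈ 0.0602, P(author K) ≈ 0.4337, P(author M) ≈ 0.5060
After 'absent': normaliser = 0.85·0.0602 + 0.1·0.4337 + 0.3·0.5060; P(author Q) ≈ 0.2078, P(author K) ≈ 0.1760, P(author M) ≈ 0.6161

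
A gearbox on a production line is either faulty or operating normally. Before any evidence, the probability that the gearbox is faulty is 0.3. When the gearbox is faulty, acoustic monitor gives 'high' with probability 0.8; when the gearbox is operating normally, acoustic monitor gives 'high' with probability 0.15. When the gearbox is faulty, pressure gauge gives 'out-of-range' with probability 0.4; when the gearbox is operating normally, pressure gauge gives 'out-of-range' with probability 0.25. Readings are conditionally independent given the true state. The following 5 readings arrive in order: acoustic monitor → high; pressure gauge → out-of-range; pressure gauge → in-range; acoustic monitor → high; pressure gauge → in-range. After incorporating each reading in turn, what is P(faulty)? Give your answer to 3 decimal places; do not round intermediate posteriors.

0.926

After acoustic monitor='high': P(faulty) = 0.8·0.3000 / (0.8·0.3000 + 0.15·0.7000) ≈ 0.6957
After pressure gauge='out-of-range': P(faulty) = 0.4·0.6957 / (0.4·0.6957 + 0.25·0.3043) ≈ 0.7853
After pressure gauge='in-range': P(faulty) = 0.6·0.7853 / (0.6·0.7853 + 0.75·0.2147) ≈ 0.7453
After acoustic monitor='high': P(faulty) = 0.8·0.7453 / (0.8·0.7453 + 0.15·0.2547) ≈ 0.9398
After pressure gauge='in-range': P(faulty) = 0.6·0.9398 / (0.6·0.9398 + 0.75·0.0602) ≈ 0.9258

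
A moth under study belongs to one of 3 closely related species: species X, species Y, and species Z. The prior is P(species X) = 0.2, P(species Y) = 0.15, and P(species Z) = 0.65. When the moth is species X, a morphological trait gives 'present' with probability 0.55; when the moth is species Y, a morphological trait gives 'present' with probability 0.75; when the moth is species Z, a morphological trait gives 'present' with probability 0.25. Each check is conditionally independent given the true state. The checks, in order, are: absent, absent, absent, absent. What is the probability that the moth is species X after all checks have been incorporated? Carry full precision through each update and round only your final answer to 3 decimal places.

0.038

Apply Bayes' rule sequentially, carrying P(species X) forward.
After 'absent': normaliser = 0.45·0.2000 + 0.25·0.1500 + 0.75·0.6500; P(species X) ≈ 0.1463, P(species Y) ≈ 0.0610, P(species Z) ≈ 0.7927
After 'absent': normaliser = 0.45·0.1463 + 0.25·0.0610 + 0.75·0.7927; P(species X) ≈ 0.0975, P(species Y) ≈ 0.0226, P(species Z) ≈ 0.8800
After 'absent': normaliser = 0.45·0.0975 + 0.25·0.0226 + 0.75·0.8800; P(species X) ≈ 0.0618, P(species Y) ≈ 0.0080, P(species Z) ≈ 0.9302
After 'absent': normaliser = 0.45·0.0618 + 0.25·0.0080 + 0.75·0.9302; P(species X) ≈ 0.0382, P(species Y) ≈ 0.0027, P(species Z) ≈ 0.9590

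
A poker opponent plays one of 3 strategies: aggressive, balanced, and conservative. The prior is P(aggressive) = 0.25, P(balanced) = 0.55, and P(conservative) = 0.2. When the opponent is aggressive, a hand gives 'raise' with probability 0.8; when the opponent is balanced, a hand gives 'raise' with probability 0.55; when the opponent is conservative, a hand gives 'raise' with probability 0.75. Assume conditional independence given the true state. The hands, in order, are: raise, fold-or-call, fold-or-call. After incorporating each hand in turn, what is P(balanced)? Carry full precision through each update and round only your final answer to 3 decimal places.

0.779

Apply Bayes' rule sequentially, carrying P(balanced) forward.
After 'raise': normaliser = 0.8·0.2500 + 0.55·0.5500 + 0.75·0.2000; P(aggressive) ≈ 0.3065, P(balanced) ≈ 0.4636, P(conservative) ≈ 0.2299
After 'fold-or-call': normaliser = 0.2·0.3065 + 0.45·0.4636 + 0.25·0.2299; P(aggressive) ≈ 0.1872, P(balanced) ≈ 0.6372, P(conservative) ≈ 0.1755
After 'fold-or-call': normaliser = 0.2·0.1872 + 0.45·0.6372 + 0.25·0.1755; P(aggressive) ≈ 0.1017, P(balanced) ≈ 0.7790, P(conservative) ≈ 0.1192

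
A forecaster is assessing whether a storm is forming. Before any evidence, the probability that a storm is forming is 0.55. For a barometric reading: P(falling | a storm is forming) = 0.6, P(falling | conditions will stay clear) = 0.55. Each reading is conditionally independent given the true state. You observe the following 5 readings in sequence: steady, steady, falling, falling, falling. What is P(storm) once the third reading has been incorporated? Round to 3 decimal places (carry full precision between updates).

0.513

After 'steady': P(storm) = 0.4·0.5500 / (0.4·0.5500 + 0.45·0.4500) ≈ 0.5207
After 'steady': P(storm) = 0.4·0.5207 / (0.4·0.5207 + 0.45·0.4793) ≈ 0.4913
After 'falling': P(storm) = 0.6·0.4913 / (0.6·0.4913 + 0.55·0.5087) ≈ 0.5130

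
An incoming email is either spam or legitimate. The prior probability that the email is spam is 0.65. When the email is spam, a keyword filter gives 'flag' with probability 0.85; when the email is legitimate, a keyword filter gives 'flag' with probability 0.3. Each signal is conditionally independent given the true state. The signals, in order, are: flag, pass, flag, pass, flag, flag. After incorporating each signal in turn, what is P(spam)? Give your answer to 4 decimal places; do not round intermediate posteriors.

0.8461

Each posterior becomes the prior for the next update.
After 'flag': P(spam) = 0.85·0.6500 / (0.85·0.6500 + 0.3·0.3500) ≈ 0.8403
After 'pass': P(spam) = 0.15·0.8403 / (0.15·0.8403 + 0.7·0.1597) ≈ 0.5300
After 'flag': P(spam) = 0.85·0.5300 / (0.85·0.5300 + 0.3·0.4700) ≈ 0.7616
After 'pass': P(spam) = 0.15·0.7616 / (0.15·0.7616 + 0.7·0.2384) ≈ 0.4064
After 'flag': P(spam) = 0.85·0.4064 / (0.85·0.4064 + 0.3·0.5936) ≈ 0.6598
After 'flag': P(spam) = 0.85·0.6598 / (0.85·0.6598 + 0.3·0.3402) ≈ 0.8461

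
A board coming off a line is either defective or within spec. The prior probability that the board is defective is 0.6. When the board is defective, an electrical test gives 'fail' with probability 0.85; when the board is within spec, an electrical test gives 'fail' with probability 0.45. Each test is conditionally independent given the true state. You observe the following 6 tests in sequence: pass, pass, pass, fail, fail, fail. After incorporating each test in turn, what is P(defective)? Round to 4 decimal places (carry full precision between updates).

0.1702

After 'pass': P(defective) = 0.15·0.6000 / (0.15·0.6000 + 0.55·0.4000) ≈ 0.2903
After 'pass': P(defective) = 0.15·0.2903 / (0.15·0.2903 + 0.55·0.7097) ≈ 0.1004
After 'pass': P(defective) = 0.15·0.1004 / (0.15·0.1004 + 0.55·0.8996) ≈ 0.0295
After 'fail': P(defective) = 0.85·0.0295 / (0.85·0.0295 + 0.45·0.9705) ≈ 0.0544
After 'fail': P(defective) = 0.85·0.0544 / (0.85·0.0544 + 0.45·0.9456) ≈ 0.0979
After 'fail': P(defective) = 0.85·0.0979 / (0.85·0.0979 + 0.45·0.9021) ≈ 0.1702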